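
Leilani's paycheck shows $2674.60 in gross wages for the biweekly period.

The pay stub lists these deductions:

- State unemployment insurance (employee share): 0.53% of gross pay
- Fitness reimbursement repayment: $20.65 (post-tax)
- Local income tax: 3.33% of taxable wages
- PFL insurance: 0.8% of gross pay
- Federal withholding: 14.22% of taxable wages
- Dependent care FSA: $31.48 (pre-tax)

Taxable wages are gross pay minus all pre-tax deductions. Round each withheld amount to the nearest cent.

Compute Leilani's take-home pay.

$2123.02

Dependent care FSA: $31.48
Taxable wages = $2674.60 − $31.48 = $2643.12
Federal withholding: $2643.12 × 0.1422 = $375.85
Local income tax: $2643.12 × 0.0333 = $88.02
PFL insurance: $2674.60 × 0.008 = $21.40
State unemployment insurance (employee share): $2674.60 × 0.0053 = $14.18
Fitness reimbursement repayment: $20.65
Total deductions = $31.48 + $375.85 + $88.02 + $21.40 + $14.18 + $20.65 = $551.58
Net pay = $2674.60 − $551.58 = $2123.02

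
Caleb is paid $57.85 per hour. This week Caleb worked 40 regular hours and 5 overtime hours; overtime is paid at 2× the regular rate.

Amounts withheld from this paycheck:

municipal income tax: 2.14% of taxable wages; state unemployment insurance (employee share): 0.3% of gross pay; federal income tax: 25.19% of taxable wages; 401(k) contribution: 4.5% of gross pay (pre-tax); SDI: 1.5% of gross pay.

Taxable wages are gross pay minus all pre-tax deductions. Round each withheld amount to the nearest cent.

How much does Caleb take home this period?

$1,955.33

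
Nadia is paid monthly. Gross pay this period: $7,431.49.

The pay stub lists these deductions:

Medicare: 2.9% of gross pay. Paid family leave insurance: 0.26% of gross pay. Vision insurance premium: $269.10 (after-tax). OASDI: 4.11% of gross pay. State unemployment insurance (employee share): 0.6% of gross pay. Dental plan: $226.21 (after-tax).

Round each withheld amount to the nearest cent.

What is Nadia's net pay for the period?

Paid family leave insurance: $7,431.49 × 0.0026 = $19.32
OASDI: $7,431.49 × 0.0411 = $305.43
State unemployment insurance (employee share): $7,431.49 × 0.006 = $44.59
Medicare: $7,431.49 × 0.029 = $215.51
Dental plan: $226.21
Vision insurance premium: $269.10
Total deductions = $19.32 + $305.43 + $44.59 + $215.51 + $226.21 + $269.10 = $1,080.16
Net pay = $7,431.49 − $1,080.16 = $6,351.33

$6,351.33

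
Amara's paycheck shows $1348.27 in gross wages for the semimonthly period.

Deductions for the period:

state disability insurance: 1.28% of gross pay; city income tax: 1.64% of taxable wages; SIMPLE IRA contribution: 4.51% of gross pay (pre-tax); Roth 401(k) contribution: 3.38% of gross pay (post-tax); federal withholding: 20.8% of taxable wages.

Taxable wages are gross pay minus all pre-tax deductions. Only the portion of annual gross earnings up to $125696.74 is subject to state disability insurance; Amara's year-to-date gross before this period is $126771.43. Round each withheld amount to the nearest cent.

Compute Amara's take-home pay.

SIMPLE IRA contribution: $1348.27 × 0.0451 = $60.81
Taxable wages = $1348.27 − $60.81 = $1287.46
Federal withholding: $1287.46 × 0.208 = $267.79
City income tax: $1287.46 × 0.0164 = $21.11
State disability insurance: annual cap $125696.74 already reached (YTD $126771.43), so $0.00
Roth 401(k) contribution: $1348.27 × 0.0338 = $45.57
Total deductions = $60.81 + $267.79 + $21.11 + $0.00 + $45.57 = $395.28
Net pay = $1348.27 − $395.28 = $952.99

$952.99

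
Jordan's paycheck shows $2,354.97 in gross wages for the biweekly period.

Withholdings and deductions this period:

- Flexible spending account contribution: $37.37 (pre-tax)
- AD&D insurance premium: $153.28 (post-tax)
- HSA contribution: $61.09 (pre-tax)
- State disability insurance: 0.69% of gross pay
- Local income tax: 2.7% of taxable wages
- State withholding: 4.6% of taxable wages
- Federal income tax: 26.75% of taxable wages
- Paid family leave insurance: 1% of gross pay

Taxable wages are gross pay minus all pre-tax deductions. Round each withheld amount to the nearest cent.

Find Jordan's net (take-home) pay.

$1,295.08

Flexible spending account contribution: $37.37
HSA contribution: $61.09
Pre-tax total = $37.37 + $61.09 = $98.46
Taxable wages = $2,354.97 − $98.46 = $2,256.51
Local income tax: $2,256.51 × 0.027 = $60.93
State withholding: $2,256.51 × 0.046 = $103.80
Federal income tax: $2,256.51 × 0.2675 = $603.62
Paid family leave insurance: $2,354.97 × 0.01 = $23.55
State disability insurance: $2,354.97 × 0.0069 = $16.25
AD&D insurance premium: $153.28
Total deductions = $37.37 + $61.09 + $60.93 + $103.80 + $603.62 + $23.55 + $16.25 + $153.28 = $1,059.89
Net pay = $2,354.97 − $1,059.89 = $1,295.08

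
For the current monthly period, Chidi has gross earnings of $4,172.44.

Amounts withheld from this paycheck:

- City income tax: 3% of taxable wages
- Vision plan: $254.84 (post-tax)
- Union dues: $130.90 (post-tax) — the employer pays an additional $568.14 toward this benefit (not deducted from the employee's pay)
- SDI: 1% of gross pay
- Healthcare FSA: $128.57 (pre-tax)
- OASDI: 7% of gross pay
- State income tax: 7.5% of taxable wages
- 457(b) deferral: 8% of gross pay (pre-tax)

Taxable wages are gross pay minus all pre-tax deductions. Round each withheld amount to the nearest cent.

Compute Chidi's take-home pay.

Healthcare FSA: $128.57
457(b) deferral: $4,172.44 × 0.08 = $333.80
Pre-tax total = $128.57 + $333.80 = $462.37
Taxable wages = $4,172.44 − $462.37 = $3,710.07
City income tax: $3,710.07 × 0.03 = $111.30
State income tax: $3,710.07 × 0.075 = $278.26
SDI: $4,172.44 × 0.01 = $41.72
OASDI: $4,172.44 × 0.07 = $292.07
Union dues: $130.90
Vision plan: $254.84
(Employer's $568.14 toward union dues is not withheld from the employee.)
Total deductions = $128.57 + $333.80 + $111.30 + $278.26 + $41.72 + $292.07 + $130.90 + $254.84 = $1,571.46
Net pay = $4,172.44 − $1,571.46 = $2,600.98

$2,600.98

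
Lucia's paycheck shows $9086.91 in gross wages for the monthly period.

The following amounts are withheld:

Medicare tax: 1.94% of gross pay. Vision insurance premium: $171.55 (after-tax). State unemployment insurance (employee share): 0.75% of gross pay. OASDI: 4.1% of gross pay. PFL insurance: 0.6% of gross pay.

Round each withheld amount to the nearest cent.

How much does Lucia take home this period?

OASDI: $9086.91 × 0.041 = $372.56
State unemployment insurance (employee share): $9086.91 × 0.0075 = $68.15
PFL insurance: $9086.91 × 0.006 = $54.52
Medicare tax: $9086.91 × 0.0194 = $176.29
Vision insurance premium: $171.55
Total deductions = $372.56 + $68.15 + $54.52 + $176.29 + $171.55 = $843.07
Net pay = $9086.91 − $843.07 = $8243.84

$8243.84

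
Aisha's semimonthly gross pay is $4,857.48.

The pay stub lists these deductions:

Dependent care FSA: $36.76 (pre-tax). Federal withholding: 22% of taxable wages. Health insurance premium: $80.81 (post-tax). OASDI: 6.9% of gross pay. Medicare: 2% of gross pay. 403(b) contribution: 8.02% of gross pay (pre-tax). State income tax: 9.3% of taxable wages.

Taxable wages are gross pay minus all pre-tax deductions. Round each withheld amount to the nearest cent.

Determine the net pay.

$2,531.07

403(b) contribution: $4,857.48 × 0.0802 = $389.57
Dependent care FSA: $36.76
Pre-tax total = $389.57 + $36.76 = $426.33
Taxable wages = $4,857.48 − $426.33 = $4,431.15
Federal withholding: $4,431.15 × 0.22 = $974.85
State income tax: $4,431.15 × 0.093 = $412.10
Medicare: $4,857.48 × 0.02 = $97.15
OASDI: $4,857.48 × 0.069 = $335.17
Health insurance premium: $80.81
Total deductions = $389.57 + $36.76 + $974.85 + $412.10 + $97.15 + $335.17 + $80.81 = $2,326.41
Net pay = $4,857.48 − $2,326.41 = $2,531.07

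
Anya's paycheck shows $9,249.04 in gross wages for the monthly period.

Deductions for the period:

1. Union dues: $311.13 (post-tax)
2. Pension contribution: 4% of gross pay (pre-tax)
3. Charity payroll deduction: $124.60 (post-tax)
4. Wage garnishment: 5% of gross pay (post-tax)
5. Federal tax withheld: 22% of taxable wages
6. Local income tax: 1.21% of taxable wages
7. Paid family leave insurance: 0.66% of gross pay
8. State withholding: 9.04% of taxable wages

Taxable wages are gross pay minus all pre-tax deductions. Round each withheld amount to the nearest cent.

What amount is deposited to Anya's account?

$5,056.35

Pension contribution: $9,249.04 × 0.04 = $369.96
Taxable wages = $9,249.04 − $369.96 = $8,879.08
State withholding: $8,879.08 × 0.0904 = $802.67
Federal tax withheld: $8,879.08 × 0.22 = $1,953.40
Local income tax: $8,879.08 × 0.0121 = $107.44
Paid family leave insurance: $9,249.04 × 0.0066 = $61.04
Union dues: $311.13
Wage garnishment: $9,249.04 × 0.05 = $462.45
Charity payroll deduction: $124.60
Total deductions = $369.96 + $802.67 + $1,953.40 + $107.44 + $61.04 + $311.13 + $462.45 + $124.60 = $4,192.69
Net pay = $9,249.04 − $4,192.69 = $5,056.35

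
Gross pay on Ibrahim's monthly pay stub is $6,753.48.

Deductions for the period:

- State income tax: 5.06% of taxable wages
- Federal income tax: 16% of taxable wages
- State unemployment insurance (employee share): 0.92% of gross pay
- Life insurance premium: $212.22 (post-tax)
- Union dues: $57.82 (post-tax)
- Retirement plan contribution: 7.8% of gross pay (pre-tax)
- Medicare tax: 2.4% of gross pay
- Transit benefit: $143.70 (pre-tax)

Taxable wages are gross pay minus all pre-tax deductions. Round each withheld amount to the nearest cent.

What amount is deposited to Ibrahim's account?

$4,307.68

Transit benefit: $143.70
Retirement plan contribution: $6,753.48 × 0.078 = $526.77
Pre-tax total = $143.70 + $526.77 = $670.47
Taxable wages = $6,753.48 − $670.47 = $6,083.01
Federal income tax: $6,083.01 × 0.16 = $973.28
State income tax: $6,083.01 × 0.0506 = $307.80
Medicare tax: $6,753.48 × 0.024 = $162.08
State unemployment insurance (employee share): $6,753.48 × 0.0092 = $62.13
Union dues: $57.82
Life insurance premium: $212.22
Total deductions = $143.70 + $526.77 + $973.28 + $307.80 + $162.08 + $62.13 + $57.82 + $212.22 = $2,445.80
Net pay = $6,753.48 − $2,445.80 = $4,307.68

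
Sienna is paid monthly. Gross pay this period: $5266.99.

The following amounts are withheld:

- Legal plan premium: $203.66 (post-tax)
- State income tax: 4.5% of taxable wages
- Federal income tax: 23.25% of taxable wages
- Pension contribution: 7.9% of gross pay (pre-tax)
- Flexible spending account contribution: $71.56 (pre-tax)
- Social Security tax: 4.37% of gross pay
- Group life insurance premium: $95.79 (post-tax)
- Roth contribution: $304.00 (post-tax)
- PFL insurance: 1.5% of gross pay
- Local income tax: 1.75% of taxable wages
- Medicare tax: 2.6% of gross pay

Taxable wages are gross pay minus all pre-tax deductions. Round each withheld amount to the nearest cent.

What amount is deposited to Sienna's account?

Pension contribution: $5266.99 × 0.079 = $416.09
Flexible spending account contribution: $71.56
Pre-tax total = $416.09 + $71.56 = $487.65
Taxable wages = $5266.99 − $487.65 = $4779.34
Local income tax: $4779.34 × 0.0175 = $83.64
Federal income tax: $4779.34 × 0.2325 = $1111.20
State income tax: $4779.34 × 0.045 = $215.07
Medicare tax: $5266.99 × 0.026 = $136.94
Social Security tax: $5266.99 × 0.0437 = $230.17
PFL insurance: $5266.99 × 0.015 = $79.00
Group life insurance premium: $95.79
Roth contribution: $304.00
Legal plan premium: $203.66
Total deductions = $416.09 + $71.56 + $83.64 + $1111.20 + $215.07 + $136.94 + $230.17 + $79.00 + $95.79 + $304.00 + $203.66 = $2947.12
Net pay = $5266.99 − $2947.12 = $2319.87

$2319.87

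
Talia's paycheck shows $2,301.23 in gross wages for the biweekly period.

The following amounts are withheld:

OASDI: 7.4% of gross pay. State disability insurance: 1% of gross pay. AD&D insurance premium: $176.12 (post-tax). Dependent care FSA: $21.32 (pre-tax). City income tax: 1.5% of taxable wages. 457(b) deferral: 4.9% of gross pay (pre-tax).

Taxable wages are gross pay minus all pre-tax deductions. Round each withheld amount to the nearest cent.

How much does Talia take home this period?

$1,765.22

Dependent care FSA: $21.32
457(b) deferral: $2,301.23 × 0.049 = $112.76
Pre-tax total = $21.32 + $112.76 = $134.08
Taxable wages = $2,301.23 − $134.08 = $2,167.15
City income tax: $2,167.15 × 0.015 = $32.51
OASDI: $2,301.23 × 0.074 = $170.29
State disability insurance: $2,301.23 × 0.01 = $23.01
AD&D insurance premium: $176.12
Total deductions = $21.32 + $112.76 + $32.51 + $170.29 + $23.01 + $176.12 = $536.01
Net pay = $2,301.23 − $536.01 = $1,765.22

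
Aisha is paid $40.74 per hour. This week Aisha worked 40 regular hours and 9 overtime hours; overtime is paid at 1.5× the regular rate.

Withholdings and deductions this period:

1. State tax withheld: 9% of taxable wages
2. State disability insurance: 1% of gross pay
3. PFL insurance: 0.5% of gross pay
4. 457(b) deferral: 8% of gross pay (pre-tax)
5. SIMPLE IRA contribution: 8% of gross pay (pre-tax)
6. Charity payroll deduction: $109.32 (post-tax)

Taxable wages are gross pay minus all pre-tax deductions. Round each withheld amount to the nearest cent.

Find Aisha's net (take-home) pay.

Regular pay: 40 × $40.74 = $1629.60
Overtime pay: 9 × $40.74 × 1.5 = $549.99
Gross pay = $1629.60 + $549.99 = $2179.59
SIMPLE IRA contribution: $2179.59 × 0.08 = $174.37
457(b) deferral: $2179.59 × 0.08 = $174.37
Pre-tax total = $174.37 + $174.37 = $348.74
Taxable wages = $2179.59 − $348.74 = $1830.85
State tax withheld: $1830.85 × 0.09 = $164.78
State disability insurance: $2179.59 × 0.01 = $21.80
PFL insurance: $2179.59 × 0.005 = $10.90
Charity payroll deduction: $109.32
Total deductions = $174.37 + $174.37 + $164.78 + $21.80 + $10.90 + $109.32 = $655.54
Net pay = $2179.59 − $655.54 = $1524.05

$1524.05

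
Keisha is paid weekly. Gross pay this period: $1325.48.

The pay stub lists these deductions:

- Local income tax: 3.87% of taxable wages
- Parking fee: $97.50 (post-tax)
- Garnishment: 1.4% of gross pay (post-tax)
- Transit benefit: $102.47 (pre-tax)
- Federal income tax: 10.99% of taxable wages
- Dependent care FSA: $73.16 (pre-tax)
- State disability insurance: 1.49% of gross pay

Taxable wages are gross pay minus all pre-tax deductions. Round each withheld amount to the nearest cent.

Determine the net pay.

$843.17

Transit benefit: $102.47
Dependent care FSA: $73.16
Pre-tax total = $102.47 + $73.16 = $175.63
Taxable wages = $1325.48 − $175.63 = $1149.85
Federal income tax: $1149.85 × 0.1099 = $126.37
Local income tax: $1149.85 × 0.0387 = $44.50
State disability insurance: $1325.48 × 0.0149 = $19.75
Garnishment: $1325.48 × 0.014 = $18.56
Parking fee: $97.50
Total deductions = $102.47 + $73.16 + $126.37 + $44.50 + $19.75 + $18.56 + $97.50 = $482.31
Net pay = $1325.48 − $482.31 = $843.17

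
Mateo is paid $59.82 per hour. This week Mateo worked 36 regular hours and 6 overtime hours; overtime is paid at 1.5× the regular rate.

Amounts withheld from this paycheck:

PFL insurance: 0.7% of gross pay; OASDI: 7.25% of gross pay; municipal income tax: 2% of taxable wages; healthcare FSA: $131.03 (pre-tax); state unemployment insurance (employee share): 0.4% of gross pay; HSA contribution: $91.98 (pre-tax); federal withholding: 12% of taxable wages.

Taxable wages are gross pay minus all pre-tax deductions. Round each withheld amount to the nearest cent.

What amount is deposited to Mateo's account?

$1898.47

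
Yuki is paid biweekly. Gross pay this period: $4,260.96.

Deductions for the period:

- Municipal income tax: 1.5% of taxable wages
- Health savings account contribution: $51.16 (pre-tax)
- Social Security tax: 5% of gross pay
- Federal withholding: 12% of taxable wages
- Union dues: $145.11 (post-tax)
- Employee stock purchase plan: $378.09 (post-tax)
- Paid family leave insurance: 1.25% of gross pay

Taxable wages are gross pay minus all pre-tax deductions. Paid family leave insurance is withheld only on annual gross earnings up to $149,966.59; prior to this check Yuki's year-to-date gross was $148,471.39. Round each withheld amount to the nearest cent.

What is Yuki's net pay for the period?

$2,886.53

Health savings account contribution: $51.16
Taxable wages = $4,260.96 − $51.16 = $4,209.80
Municipal income tax: $4,209.80 × 0.015 = $63.15
Federal withholding: $4,209.80 × 0.12 = $505.18
Paid family leave insurance: only $149,966.59 − $148,471.39 = $1,495.20 of this check is subject → $1,495.20 × 0.0125 = $18.69
Social Security tax: $4,260.96 × 0.05 = $213.05
Employee stock purchase plan: $378.09
Union dues: $145.11
Total deductions = $51.16 + $63.15 + $505.18 + $18.69 + $213.05 + $378.09 + $145.11 = $1,374.43
Net pay = $4,260.96 − $1,374.43 = $2,886.53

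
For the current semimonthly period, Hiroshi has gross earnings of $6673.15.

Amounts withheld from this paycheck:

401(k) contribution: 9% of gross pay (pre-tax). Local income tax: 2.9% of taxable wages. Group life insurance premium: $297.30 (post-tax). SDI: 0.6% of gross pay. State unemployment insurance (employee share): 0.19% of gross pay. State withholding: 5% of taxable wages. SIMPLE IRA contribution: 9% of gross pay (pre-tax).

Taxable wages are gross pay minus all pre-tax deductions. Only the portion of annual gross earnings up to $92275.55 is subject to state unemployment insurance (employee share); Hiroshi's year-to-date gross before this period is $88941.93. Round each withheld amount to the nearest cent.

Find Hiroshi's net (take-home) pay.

$4696.03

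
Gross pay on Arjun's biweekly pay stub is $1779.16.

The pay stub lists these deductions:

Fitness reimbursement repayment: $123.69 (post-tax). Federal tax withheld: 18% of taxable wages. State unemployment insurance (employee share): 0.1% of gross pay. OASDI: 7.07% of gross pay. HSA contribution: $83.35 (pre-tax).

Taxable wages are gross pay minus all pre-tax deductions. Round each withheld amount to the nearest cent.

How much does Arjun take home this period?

$1139.30

HSA contribution: $83.35
Taxable wages = $1779.16 − $83.35 = $1695.81
Federal tax withheld: $1695.81 × 0.18 = $305.25
OASDI: $1779.16 × 0.0707 = $125.79
State unemployment insurance (employee share): $1779.16 × 0.001 = $1.78
Fitness reimbursement repayment: $123.69
Total deductions = $83.35 + $305.25 + $125.79 + $1.78 + $123.69 = $639.86
Net pay = $1779.16 − $639.86 = $1139.30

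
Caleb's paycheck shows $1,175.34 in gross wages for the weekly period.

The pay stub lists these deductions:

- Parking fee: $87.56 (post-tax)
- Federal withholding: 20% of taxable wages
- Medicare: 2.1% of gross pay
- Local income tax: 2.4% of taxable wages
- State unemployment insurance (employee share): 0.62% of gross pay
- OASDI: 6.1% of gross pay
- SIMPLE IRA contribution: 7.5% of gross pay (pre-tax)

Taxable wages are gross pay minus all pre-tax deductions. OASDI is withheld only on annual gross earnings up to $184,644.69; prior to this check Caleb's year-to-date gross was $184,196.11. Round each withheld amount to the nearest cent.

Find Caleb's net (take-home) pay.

SIMPLE IRA contribution: $1,175.34 × 0.075 = $88.15
Taxable wages = $1,175.34 − $88.15 = $1,087.19
Local income tax: $1,087.19 × 0.024 = $26.09
Federal withholding: $1,087.19 × 0.2 = $217.44
OASDI: only $184,644.69 − $184,196.11 = $448.58 of this check is subject → $448.58 × 0.061 = $27.36
Medicare: $1,175.34 × 0.021 = $24.68
State unemployment insurance (employee share): $1,175.34 × 0.0062 = $7.29
Parking fee: $87.56
Total deductions = $88.15 + $26.09 + $217.44 + $27.36 + $24.68 + $7.29 + $87.56 = $478.57
Net pay = $1,175.34 − $478.57 = $696.77

$696.77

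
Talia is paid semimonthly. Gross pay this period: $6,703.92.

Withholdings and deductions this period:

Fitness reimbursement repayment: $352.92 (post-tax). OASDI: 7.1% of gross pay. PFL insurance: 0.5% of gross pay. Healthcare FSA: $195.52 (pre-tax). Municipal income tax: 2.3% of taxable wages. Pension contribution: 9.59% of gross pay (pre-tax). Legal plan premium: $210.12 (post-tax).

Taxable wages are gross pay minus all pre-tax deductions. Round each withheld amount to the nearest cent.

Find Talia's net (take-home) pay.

Pension contribution: $6,703.92 × 0.0959 = $642.91
Healthcare FSA: $195.52
Pre-tax total = $642.91 + $195.52 = $838.43
Taxable wages = $6,703.92 − $838.43 = $5,865.49
Municipal income tax: $5,865.49 × 0.023 = $134.91
OASDI: $6,703.92 × 0.071 = $475.98
PFL insurance: $6,703.92 × 0.005 = $33.52
Fitness reimbursement repayment: $352.92
Legal plan premium: $210.12
Total deductions = $642.91 + $195.52 + $134.91 + $475.98 + $33.52 + $352.92 + $210.12 = $2,045.88
Net pay = $6,703.92 − $2,045.88 = $4,658.04

$4,658.04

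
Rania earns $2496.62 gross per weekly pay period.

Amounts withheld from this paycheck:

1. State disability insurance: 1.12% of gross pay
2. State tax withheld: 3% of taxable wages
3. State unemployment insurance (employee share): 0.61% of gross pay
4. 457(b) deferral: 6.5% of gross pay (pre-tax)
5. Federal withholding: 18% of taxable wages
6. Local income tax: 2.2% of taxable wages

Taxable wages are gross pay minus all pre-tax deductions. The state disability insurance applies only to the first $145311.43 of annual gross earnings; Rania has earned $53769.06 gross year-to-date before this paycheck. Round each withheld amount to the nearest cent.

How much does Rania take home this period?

457(b) deferral: $2496.62 × 0.065 = $162.28
Taxable wages = $2496.62 − $162.28 = $2334.34
Federal withholding: $2334.34 × 0.18 = $420.18
State tax withheld: $2334.34 × 0.03 = $70.03
Local income tax: $2334.34 × 0.022 = $51.36
State unemployment insurance (employee share): $2496.62 × 0.0061 = $15.23
State disability insurance: cap not yet reached, full $2496.62 is subject → $2496.62 × 0.0112 = $27.96
Total deductions = $162.28 + $420.18 + $70.03 + $51.36 + $15.23 + $27.96 = $747.04
Net pay = $2496.62 − $747.04 = $1749.58

$1749.58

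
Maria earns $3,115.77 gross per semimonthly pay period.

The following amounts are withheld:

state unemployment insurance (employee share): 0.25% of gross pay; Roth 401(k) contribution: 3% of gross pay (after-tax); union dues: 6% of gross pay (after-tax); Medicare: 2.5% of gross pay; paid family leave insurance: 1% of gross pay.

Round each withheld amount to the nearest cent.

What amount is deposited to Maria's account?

$2,718.51

Medicare: $3,115.77 × 0.025 = $77.89
Paid family leave insurance: $3,115.77 × 0.01 = $31.16
State unemployment insurance (employee share): $3,115.77 × 0.0025 = $7.79
Union dues: $3,115.77 × 0.06 = $186.95
Roth 401(k) contribution: $3,115.77 × 0.03 = $93.47
Total deductions = $77.89 + $31.16 + $7.79 + $186.95 + $93.47 = $397.26
Net pay = $3,115.77 − $397.26 = $2,718.51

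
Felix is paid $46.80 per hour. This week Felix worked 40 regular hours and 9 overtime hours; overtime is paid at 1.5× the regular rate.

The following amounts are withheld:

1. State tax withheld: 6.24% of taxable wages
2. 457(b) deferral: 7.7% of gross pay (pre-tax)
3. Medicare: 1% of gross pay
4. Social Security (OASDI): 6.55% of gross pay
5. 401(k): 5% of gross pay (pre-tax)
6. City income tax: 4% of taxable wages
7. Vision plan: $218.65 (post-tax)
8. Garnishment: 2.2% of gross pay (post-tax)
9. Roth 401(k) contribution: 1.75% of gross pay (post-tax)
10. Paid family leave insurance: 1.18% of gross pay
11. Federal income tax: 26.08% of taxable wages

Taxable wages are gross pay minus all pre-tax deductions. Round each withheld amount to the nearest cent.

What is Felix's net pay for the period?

Regular pay: 40 × $46.80 = $1,872.00
Overtime pay: 9 × $46.80 × 1.5 = $631.80
Gross pay = $1,872.00 + $631.80 = $2,503.80
401(k): $2,503.80 × 0.05 = $125.19
457(b) deferral: $2,503.80 × 0.077 = $192.79
Pre-tax total = $125.19 + $192.79 = $317.98
Taxable wages = $2,503.80 − $317.98 = $2,185.82
Federal income tax: $2,185.82 × 0.2608 = $570.06
City income tax: $2,185.82 × 0.04 = $87.43
State tax withheld: $2,185.82 × 0.0624 = $136.40
Paid family leave insurance: $2,503.80 × 0.0118 = $29.54
Social Security (OASDI): $2,503.80 × 0.0655 = $164.00
Medicare: $2,503.80 × 0.01 = $25.04
Roth 401(k) contribution: $2,503.80 × 0.0175 = $43.82
Garnishment: $2,503.80 × 0.022 = $55.08
Vision plan: $218.65
Total deductions = $125.19 + $192.79 + $570.06 + $87.43 + $136.40 + $29.54 + $164.00 + $25.04 + $43.82 + $55.08 + $218.65 = $1,648.00
Net pay = $2,503.80 − $1,648.00 = $855.80

$855.80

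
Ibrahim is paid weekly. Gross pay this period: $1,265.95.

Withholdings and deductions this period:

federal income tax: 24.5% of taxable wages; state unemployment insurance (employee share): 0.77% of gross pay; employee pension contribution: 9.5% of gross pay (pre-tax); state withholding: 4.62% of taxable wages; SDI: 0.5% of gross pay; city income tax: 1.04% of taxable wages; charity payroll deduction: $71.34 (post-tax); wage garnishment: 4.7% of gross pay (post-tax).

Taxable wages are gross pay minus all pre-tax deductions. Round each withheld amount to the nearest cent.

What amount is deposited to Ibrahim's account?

Employee pension contribution: $1,265.95 × 0.095 = $120.27
Taxable wages = $1,265.95 − $120.27 = $1,145.68
City income tax: $1,145.68 × 0.0104 = $11.92
State withholding: $1,145.68 × 0.0462 = $52.93
Federal income tax: $1,145.68 × 0.245 = $280.69
SDI: $1,265.95 × 0.005 = $6.33
State unemployment insurance (employee share): $1,265.95 × 0.0077 = $9.75
Charity payroll deduction: $71.34
Wage garnishment: $1,265.95 × 0.047 = $59.50
Total deductions = $120.27 + $11.92 + $52.93 + $280.69 + $6.33 + $9.75 + $71.34 + $59.50 = $612.73
Net pay = $1,265.95 − $612.73 = $653.22

$653.22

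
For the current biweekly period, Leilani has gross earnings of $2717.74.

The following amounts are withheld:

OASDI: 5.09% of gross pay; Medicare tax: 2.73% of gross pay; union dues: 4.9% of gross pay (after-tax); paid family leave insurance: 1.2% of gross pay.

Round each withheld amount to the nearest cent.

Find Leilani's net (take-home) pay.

Medicare tax: $2717.74 × 0.0273 = $74.19
OASDI: $2717.74 × 0.0509 = $138.33
Paid family leave insurance: $2717.74 × 0.012 = $32.61
Union dues: $2717.74 × 0.049 = $133.17
Total deductions = $74.19 + $138.33 + $32.61 + $133.17 = $378.30
Net pay = $2717.74 − $378.30 = $2339.44

$2339.44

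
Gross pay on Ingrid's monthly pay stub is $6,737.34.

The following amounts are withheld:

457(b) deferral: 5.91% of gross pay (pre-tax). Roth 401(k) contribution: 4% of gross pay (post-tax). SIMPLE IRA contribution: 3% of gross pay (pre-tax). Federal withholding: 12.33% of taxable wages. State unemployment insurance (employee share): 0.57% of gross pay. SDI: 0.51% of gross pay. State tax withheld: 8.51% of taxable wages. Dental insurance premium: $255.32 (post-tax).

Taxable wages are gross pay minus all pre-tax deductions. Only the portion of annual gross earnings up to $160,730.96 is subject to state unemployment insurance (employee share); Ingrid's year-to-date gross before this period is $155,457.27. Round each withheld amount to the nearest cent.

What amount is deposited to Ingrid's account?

457(b) deferral: $6,737.34 × 0.0591 = $398.18
SIMPLE IRA contribution: $6,737.34 × 0.03 = $202.12
Pre-tax total = $398.18 + $202.12 = $600.30
Taxable wages = $6,737.34 − $600.30 = $6,137.04
Federal withholding: $6,137.04 × 0.1233 = $756.70
State tax withheld: $6,137.04 × 0.0851 = $522.26
SDI: $6,737.34 × 0.0051 = $34.36
State unemployment insurance (employee share): only $160,730.96 − $155,457.27 = $5,273.69 of this check is subject → $5,273.69 × 0.0057 = $30.06
Roth 401(k) contribution: $6,737.34 × 0.04 = $269.49
Dental insurance premium: $255.32
Total deductions = $398.18 + $202.12 + $756.70 + $522.26 + $34.36 + $30.06 + $269.49 + $255.32 = $2,468.49
Net pay = $6,737.34 − $2,468.49 = $4,268.85

$4,268.85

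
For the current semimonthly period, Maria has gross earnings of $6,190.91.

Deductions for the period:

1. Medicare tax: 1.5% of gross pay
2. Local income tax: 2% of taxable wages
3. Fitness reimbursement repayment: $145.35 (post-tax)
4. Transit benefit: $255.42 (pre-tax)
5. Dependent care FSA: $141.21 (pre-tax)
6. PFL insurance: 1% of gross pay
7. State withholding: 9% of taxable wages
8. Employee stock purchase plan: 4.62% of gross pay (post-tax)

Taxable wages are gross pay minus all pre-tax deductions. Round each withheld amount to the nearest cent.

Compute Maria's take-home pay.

$4,570.76

Dependent care FSA: $141.21
Transit benefit: $255.42
Pre-tax total = $141.21 + $255.42 = $396.63
Taxable wages = $6,190.91 − $396.63 = $5,794.28
Local income tax: $5,794.28 × 0.02 = $115.89
State withholding: $5,794.28 × 0.09 = $521.49
Medicare tax: $6,190.91 × 0.015 = $92.86
PFL insurance: $6,190.91 × 0.01 = $61.91
Employee stock purchase plan: $6,190.91 × 0.0462 = $286.02
Fitness reimbursement repayment: $145.35
Total deductions = $141.21 + $255.42 + $115.89 + $521.49 + $92.86 + $61.91 + $286.02 + $145.35 = $1,620.15
Net pay = $6,190.91 − $1,620.15 = $4,570.76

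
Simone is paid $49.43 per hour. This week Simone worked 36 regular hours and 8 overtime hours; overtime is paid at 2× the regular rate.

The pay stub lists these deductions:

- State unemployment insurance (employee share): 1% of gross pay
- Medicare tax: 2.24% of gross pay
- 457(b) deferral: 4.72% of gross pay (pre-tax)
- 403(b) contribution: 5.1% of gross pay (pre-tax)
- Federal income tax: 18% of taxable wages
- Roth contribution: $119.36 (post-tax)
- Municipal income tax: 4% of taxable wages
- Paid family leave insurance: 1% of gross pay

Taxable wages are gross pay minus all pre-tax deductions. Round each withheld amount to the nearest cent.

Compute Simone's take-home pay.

$1579.66

Regular pay: 36 × $49.43 = $1779.48
Overtime pay: 8 × $49.43 × 2 = $790.88
Gross pay = $1779.48 + $790.88 = $2570.36
403(b) contribution: $2570.36 × 0.051 = $131.09
457(b) deferral: $2570.36 × 0.0472 = $121.32
Pre-tax total = $131.09 + $121.32 = $252.41
Taxable wages = $2570.36 − $252.41 = $2317.95
Municipal income tax: $2317.95 × 0.04 = $92.72
Federal income tax: $2317.95 × 0.18 = $417.23
Paid family leave insurance: $2570.36 × 0.01 = $25.70
Medicare tax: $2570.36 × 0.0224 = $57.58
State unemployment insurance (employee share): $2570.36 × 0.01 = $25.70
Roth contribution: $119.36
Total deductions = $131.09 + $121.32 + $92.72 + $417.23 + $25.70 + $57.58 + $25.70 + $119.36 = $990.70
Net pay = $2570.36 − $990.70 = $1579.66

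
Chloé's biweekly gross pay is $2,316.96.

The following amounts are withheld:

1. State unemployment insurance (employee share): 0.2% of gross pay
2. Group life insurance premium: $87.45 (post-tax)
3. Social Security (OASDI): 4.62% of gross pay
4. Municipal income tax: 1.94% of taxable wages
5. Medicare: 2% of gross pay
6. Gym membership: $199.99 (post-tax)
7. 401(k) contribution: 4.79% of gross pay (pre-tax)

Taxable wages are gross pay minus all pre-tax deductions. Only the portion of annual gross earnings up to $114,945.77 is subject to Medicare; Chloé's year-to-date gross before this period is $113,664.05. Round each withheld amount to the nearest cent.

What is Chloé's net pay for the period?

$1,738.44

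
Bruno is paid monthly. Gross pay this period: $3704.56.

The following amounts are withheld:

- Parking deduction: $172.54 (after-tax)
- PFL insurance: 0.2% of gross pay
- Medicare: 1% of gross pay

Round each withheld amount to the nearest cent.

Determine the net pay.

PFL insurance: $3704.56 × 0.002 = $7.41
Medicare: $3704.56 × 0.01 = $37.05
Parking deduction: $172.54
Total deductions = $7.41 + $37.05 + $172.54 = $217.00
Net pay = $3704.56 − $217.00 = $3487.56

$3487.56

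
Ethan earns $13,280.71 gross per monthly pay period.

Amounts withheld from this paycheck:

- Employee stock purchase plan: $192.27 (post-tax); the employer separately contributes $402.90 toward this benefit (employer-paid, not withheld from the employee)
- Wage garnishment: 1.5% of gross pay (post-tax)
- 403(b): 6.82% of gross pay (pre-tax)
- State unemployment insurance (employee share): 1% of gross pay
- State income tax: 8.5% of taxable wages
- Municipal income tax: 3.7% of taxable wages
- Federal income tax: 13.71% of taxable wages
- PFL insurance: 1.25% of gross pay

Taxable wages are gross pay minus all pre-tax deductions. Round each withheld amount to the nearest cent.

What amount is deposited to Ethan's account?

$8,478.32

403(b): $13,280.71 × 0.0682 = $905.74
Taxable wages = $13,280.71 − $905.74 = $12,374.97
State income tax: $12,374.97 × 0.085 = $1,051.87
Federal income tax: $12,374.97 × 0.1371 = $1,696.61
Municipal income tax: $12,374.97 × 0.037 = $457.87
PFL insurance: $13,280.71 × 0.0125 = $166.01
State unemployment insurance (employee share): $13,280.71 × 0.01 = $132.81
Employee stock purchase plan: $192.27
Wage garnishment: $13,280.71 × 0.015 = $199.21
(Employer's $402.90 toward employee stock purchase plan is not withheld from the employee.)
Total deductions = $905.74 + $1,051.87 + $1,696.61 + $457.87 + $166.01 + $132.81 + $192.27 + $199.21 = $4,802.39
Net pay = $13,280.71 − $4,802.39 = $8,478.32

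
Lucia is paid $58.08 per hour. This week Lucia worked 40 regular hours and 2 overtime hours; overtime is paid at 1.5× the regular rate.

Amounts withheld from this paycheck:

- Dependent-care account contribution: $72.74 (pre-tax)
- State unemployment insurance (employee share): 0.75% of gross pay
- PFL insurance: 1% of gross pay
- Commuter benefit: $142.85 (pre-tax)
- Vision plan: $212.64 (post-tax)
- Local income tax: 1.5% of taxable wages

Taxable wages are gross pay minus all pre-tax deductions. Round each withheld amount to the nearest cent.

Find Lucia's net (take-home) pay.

Regular pay: 40 × $58.08 = $2,323.20
Overtime pay: 2 × $58.08 × 1.5 = $174.24
Gross pay = $2,323.20 + $174.24 = $2,497.44
Commuter benefit: $142.85
Dependent-care account contribution: $72.74
Pre-tax total = $142.85 + $72.74 = $215.59
Taxable wages = $2,497.44 − $215.59 = $2,281.85
Local income tax: $2,281.85 × 0.015 = $34.23
State unemployment insurance (employee share): $2,497.44 × 0.0075 = $18.73
PFL insurance: $2,497.44 × 0.01 = $24.97
Vision plan: $212.64
Total deductions = $142.85 + $72.74 + $34.23 + $18.73 + $24.97 + $212.64 = $506.16
Net pay = $2,497.44 − $506.16 = $1,991.28

$1,991.28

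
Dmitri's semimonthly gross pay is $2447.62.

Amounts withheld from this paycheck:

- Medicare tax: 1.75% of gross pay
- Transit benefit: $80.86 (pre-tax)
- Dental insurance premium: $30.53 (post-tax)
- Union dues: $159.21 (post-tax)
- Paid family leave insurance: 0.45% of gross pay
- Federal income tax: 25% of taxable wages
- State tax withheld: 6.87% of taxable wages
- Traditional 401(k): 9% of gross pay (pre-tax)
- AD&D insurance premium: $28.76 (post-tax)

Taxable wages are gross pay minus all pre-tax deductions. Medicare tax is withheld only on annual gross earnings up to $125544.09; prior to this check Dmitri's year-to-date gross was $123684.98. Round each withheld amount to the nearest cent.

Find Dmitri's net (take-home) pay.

Transit benefit: $80.86
Traditional 401(k): $2447.62 × 0.09 = $220.29
Pre-tax total = $80.86 + $220.29 = $301.15
Taxable wages = $2447.62 − $301.15 = $2146.47
Federal income tax: $2146.47 × 0.25 = $536.62
State tax withheld: $2146.47 × 0.0687 = $147.46
Medicare tax: only $125544.09 − $123684.98 = $1859.11 of this check is subject → $1859.11 × 0.0175 = $32.53
Paid family leave insurance: $2447.62 × 0.0045 = $11.01
AD&D insurance premium: $28.76
Dental insurance premium: $30.53
Union dues: $159.21
Total deductions = $80.86 + $220.29 + $536.62 + $147.46 + $32.53 + $11.01 + $28.76 + $30.53 + $159.21 = $1247.27
Net pay = $2447.62 − $1247.27 = $1200.35

$1200.35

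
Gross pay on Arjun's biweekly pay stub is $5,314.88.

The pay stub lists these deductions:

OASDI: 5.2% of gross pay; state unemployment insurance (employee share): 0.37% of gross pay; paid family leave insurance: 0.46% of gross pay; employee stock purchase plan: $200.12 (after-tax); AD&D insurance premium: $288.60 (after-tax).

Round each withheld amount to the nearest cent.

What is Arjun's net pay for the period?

$4,505.67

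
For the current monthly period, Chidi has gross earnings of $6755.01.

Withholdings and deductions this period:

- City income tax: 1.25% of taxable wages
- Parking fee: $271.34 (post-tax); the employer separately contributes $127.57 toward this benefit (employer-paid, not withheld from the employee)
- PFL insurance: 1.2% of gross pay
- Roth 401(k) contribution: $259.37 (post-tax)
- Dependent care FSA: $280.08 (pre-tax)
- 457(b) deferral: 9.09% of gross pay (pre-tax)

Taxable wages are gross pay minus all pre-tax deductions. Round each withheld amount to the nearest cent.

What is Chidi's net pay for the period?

$5175.87

Dependent care FSA: $280.08
457(b) deferral: $6755.01 × 0.0909 = $614.03
Pre-tax total = $280.08 + $614.03 = $894.11
Taxable wages = $6755.01 − $894.11 = $5860.90
City income tax: $5860.90 × 0.0125 = $73.26
PFL insurance: $6755.01 × 0.012 = $81.06
Roth 401(k) contribution: $259.37
Parking fee: $271.34
(Employer's $127.57 toward parking fee is not withheld from the employee.)
Total deductions = $280.08 + $614.03 + $73.26 + $81.06 + $259.37 + $271.34 = $1579.14
Net pay = $6755.01 − $1579.14 = $5175.87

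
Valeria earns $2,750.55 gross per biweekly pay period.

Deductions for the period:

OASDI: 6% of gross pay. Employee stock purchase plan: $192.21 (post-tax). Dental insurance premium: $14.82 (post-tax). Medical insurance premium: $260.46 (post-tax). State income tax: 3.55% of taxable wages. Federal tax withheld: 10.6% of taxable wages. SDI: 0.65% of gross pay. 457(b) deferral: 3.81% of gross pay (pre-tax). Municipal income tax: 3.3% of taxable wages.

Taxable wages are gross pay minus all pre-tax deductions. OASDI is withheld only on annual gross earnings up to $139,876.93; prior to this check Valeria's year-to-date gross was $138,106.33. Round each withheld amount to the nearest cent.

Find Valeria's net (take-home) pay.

$1,592.46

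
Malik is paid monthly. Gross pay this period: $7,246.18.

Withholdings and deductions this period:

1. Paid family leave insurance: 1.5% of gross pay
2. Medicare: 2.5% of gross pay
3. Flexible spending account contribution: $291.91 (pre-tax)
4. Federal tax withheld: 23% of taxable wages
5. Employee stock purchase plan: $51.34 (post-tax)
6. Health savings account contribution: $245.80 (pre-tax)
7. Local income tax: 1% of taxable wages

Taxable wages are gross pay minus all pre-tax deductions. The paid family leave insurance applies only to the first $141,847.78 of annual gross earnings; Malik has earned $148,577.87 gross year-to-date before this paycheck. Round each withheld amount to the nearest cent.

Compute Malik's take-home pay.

Flexible spending account contribution: $291.91
Health savings account contribution: $245.80
Pre-tax total = $291.91 + $245.80 = $537.71
Taxable wages = $7,246.18 − $537.71 = $6,708.47
Local income tax: $6,708.47 × 0.01 = $67.08
Federal tax withheld: $6,708.47 × 0.23 = $1,542.95
Paid family leave insurance: annual cap $141,847.78 already reached (YTD $148,577.87), so $0.00
Medicare: $7,246.18 × 0.025 = $181.15
Employee stock purchase plan: $51.34
Total deductions = $291.91 + $245.80 + $67.08 + $1,542.95 + $0.00 + $181.15 + $51.34 = $2,380.23
Net pay = $7,246.18 − $2,380.23 = $4,865.95

$4,865.95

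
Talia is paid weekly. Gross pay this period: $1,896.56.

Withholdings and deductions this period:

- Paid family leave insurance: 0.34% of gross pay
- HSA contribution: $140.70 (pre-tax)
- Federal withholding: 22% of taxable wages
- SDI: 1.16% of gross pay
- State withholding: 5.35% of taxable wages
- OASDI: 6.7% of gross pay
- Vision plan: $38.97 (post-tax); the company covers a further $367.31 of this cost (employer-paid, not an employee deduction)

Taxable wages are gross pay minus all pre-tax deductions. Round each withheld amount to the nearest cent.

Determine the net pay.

HSA contribution: $140.70
Taxable wages = $1,896.56 − $140.70 = $1,755.86
Federal withholding: $1,755.86 × 0.22 = $386.29
State withholding: $1,755.86 × 0.0535 = $93.94
Paid family leave insurance: $1,896.56 × 0.0034 = $6.45
SDI: $1,896.56 × 0.0116 = $22.00
OASDI: $1,896.56 × 0.067 = $127.07
Vision plan: $38.97
(Employer's $367.31 toward vision plan is not withheld from the employee.)
Total deductions = $140.70 + $386.29 + $93.94 + $6.45 + $22.00 + $127.07 + $38.97 = $815.42
Net pay = $1,896.56 − $815.42 = $1,081.14

$1,081.14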